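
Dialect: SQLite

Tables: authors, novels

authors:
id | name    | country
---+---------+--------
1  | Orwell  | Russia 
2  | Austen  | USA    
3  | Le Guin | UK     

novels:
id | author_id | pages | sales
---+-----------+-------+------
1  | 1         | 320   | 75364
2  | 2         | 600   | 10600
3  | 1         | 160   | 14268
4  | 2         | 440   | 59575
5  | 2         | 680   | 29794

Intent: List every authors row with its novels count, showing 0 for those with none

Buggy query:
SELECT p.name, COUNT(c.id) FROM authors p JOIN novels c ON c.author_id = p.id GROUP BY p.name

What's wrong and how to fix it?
Bug: An inner join excludes parents with zero children

Fix: Switch to LEFT JOIN to retain unmatched parent rows

Corrected query:
SELECT p.name, COUNT(c.id) FROM authors p LEFT JOIN novels c ON c.author_id = p.id GROUP BY p.name

Result:
name    | COUNT(c.id)
--------+------------
Austen  | 3          
Le Guin | 0          
Orwell  | 2          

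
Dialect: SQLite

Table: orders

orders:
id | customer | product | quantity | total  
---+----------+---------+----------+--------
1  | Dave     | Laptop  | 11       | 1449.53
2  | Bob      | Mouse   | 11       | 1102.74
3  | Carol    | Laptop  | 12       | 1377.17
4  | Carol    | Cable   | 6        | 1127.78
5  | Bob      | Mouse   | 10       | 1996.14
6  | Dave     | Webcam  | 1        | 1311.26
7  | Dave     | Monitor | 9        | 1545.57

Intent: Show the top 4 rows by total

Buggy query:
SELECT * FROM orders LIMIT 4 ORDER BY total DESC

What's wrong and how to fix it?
Bug: ORDER BY cannot follow LIMIT; LIMIT is the final clause

Fix: Sort with ORDER BY, then apply LIMIT

Corrected query:
SELECT * FROM orders ORDER BY total DESC LIMIT 4

Result:
id | customer | product | quantity | total  
---+----------+---------+----------+--------
5  | Bob      | Mouse   | 10       | 1996.14
7  | Dave     | Monitor | 9        | 1545.57
1  | Dave     | Laptop  | 11       | 1449.53
3  | Carol    | Laptop  | 12       | 1377.17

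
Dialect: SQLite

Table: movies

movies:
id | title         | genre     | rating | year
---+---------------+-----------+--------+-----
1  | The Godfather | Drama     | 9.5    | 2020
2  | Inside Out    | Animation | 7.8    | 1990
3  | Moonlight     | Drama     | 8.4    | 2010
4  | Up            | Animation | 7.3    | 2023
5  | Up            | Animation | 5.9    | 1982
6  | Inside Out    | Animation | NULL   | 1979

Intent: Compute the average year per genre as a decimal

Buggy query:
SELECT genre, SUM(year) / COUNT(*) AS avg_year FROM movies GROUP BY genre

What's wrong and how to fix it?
Bug: SUM(year) and COUNT(*) are both integers; the division truncates the fractional part

Fix: Cast one side to REAL so the division keeps the fractional part

Corrected query:
SELECT genre, SUM(year) * 1.0 / COUNT(*) AS avg_year FROM movies GROUP BY genre

Result:
genre     | avg_year
----------+---------
Animation | 1993.5  
Drama     | 2015    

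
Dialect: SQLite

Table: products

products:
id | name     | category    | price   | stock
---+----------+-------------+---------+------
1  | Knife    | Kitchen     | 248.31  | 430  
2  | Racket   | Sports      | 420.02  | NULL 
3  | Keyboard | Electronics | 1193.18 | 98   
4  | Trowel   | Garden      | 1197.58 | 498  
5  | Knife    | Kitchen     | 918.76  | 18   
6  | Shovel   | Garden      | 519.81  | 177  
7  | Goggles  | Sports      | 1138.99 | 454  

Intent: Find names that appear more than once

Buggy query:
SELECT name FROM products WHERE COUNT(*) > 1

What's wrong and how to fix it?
Bug: WHERE can't reference COUNT(*); aggregates are computed after WHERE

Fix: Group first, then use HAVING for the count condition

Corrected query:
SELECT name FROM products GROUP BY name HAVING COUNT(*) > 1

Result:
name 
-----
Knife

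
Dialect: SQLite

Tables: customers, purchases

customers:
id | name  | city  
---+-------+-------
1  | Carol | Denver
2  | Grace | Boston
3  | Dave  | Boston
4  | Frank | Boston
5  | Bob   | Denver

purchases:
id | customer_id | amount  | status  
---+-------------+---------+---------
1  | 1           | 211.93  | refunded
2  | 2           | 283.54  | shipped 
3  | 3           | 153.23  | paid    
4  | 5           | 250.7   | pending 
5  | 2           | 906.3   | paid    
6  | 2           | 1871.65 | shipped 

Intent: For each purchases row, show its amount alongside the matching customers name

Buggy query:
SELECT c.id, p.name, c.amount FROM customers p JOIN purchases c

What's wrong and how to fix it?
Bug: JOIN with no ON clause produces a cartesian product; every purchases row pairs with every customers row

Fix: Add ON c.customer_id = p.id to the JOIN

Corrected query:
SELECT c.id, p.name, c.amount FROM customers p JOIN purchases c ON c.customer_id = p.id

Result:
id | name  | amount 
---+-------+--------
1  | Carol | 211.93 
2  | Grace | 283.54 
3  | Dave  | 153.23 
4  | Bob   | 250.7  
5  | Grace | 906.3  
6  | Grace | 1871.65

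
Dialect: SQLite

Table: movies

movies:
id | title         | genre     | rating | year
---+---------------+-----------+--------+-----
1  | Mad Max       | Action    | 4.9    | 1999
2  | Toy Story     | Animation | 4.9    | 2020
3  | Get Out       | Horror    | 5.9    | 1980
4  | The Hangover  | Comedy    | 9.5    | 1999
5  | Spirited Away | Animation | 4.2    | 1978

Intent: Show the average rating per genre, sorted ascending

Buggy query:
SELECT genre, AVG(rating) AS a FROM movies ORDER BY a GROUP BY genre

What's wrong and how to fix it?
Bug: ORDER BY appears before GROUP BY; SQL clause order requires GROUP BY first

Fix: Move ORDER BY to the end, after GROUP BY

Corrected query:
SELECT genre, AVG(rating) AS a FROM movies GROUP BY genre ORDER BY a

Result:
genre     | a   
----------+-----
Animation | 4.55
Action    | 4.9 
Horror    | 5.9 
Comedy    | 9.5 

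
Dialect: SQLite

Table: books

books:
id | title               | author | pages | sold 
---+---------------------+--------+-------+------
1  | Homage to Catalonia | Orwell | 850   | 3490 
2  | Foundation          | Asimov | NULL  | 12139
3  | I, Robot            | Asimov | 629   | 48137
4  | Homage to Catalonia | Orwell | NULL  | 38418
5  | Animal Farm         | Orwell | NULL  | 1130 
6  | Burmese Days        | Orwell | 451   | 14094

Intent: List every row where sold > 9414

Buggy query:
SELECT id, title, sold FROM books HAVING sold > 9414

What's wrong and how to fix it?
Bug: HAVING filters the output of aggregation, but this query has no GROUP BY and no aggregate functions, so SQLite rejects it (HAVING clause on a non-aggregate query); the condition here is per row

Fix: Use WHERE for row-level filtering

Corrected query:
SELECT id, title, sold FROM books WHERE sold > 9414

Result:
id | title               | sold 
---+---------------------+------
2  | Foundation          | 12139
3  | I, Robot            | 48137
4  | Homage to Catalonia | 38418
6  | Burmese Days        | 14094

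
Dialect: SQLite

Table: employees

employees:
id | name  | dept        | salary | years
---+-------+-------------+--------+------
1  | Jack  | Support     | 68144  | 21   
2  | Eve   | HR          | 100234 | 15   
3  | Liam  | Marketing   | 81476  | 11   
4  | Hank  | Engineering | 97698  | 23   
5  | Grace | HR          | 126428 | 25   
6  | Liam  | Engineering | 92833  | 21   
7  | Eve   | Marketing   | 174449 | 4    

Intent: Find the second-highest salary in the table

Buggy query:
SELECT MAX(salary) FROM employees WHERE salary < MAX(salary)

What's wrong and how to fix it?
Bug: MAX(salary) on the right of the comparison is an aggregate-in-WHERE error

Fix: Compute the overall MAX in a subquery, then take MAX of rows below it

Corrected query:
SELECT MAX(salary) FROM employees WHERE salary < (SELECT MAX(salary) FROM employees)

Result:
MAX(salary)
-----------
126428     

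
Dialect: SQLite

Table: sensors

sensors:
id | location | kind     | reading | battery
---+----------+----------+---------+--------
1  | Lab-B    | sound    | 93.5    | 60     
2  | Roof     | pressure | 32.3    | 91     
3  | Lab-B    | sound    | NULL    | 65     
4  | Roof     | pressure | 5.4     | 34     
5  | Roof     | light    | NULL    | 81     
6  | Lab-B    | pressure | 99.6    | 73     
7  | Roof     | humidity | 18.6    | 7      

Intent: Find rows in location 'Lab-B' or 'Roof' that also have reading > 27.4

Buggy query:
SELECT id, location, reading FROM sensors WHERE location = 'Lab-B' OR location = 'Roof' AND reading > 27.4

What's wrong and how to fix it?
Bug: Without parentheses, AND is evaluated before OR, so the reading filter only applies to the 'Roof' branch

Fix: Add parentheses around the OR so the AND applies to both alternatives

Corrected query:
SELECT id, location, reading FROM sensors WHERE (location = 'Lab-B' OR location = 'Roof') AND reading > 27.4

Result:
id | location | reading
---+----------+--------
1  | Lab-B    | 93.5   
2  | Roof     | 32.3   
6  | Lab-B    | 99.6   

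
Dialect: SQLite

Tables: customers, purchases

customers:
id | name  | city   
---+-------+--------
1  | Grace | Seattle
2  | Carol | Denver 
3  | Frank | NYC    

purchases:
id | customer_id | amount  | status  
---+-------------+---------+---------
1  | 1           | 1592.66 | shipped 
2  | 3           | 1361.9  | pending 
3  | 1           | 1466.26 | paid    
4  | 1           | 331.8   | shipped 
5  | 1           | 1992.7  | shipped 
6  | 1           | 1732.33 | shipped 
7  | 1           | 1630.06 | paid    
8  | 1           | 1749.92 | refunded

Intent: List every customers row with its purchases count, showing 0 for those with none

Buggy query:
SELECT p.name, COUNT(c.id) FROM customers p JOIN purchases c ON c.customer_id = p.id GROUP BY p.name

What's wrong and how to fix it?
Bug: An inner join excludes parents with zero children

Fix: Switch to LEFT JOIN to retain unmatched parent rows

Corrected query:
SELECT p.name, COUNT(c.id) FROM customers p LEFT JOIN purchases c ON c.customer_id = p.id GROUP BY p.name

Result:
name  | COUNT(c.id)
------+------------
Carol | 0          
Frank | 1          
Grace | 7          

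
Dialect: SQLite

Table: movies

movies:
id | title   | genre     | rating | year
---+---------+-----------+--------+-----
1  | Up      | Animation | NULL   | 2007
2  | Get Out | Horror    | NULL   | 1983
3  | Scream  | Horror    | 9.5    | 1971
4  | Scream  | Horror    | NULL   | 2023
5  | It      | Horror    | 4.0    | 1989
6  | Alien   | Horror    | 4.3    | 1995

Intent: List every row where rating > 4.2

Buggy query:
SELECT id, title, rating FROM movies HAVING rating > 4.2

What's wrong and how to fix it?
Bug: HAVING filters the output of aggregation, but this query has no GROUP BY and no aggregate functions, so SQLite rejects it (HAVING clause on a non-aggregate query); the condition here is per row

Fix: Replace HAVING with WHERE since the condition applies to individual rows

Corrected query:
SELECT id, title, rating FROM movies WHERE rating > 4.2

Result:
id | title  | rating
---+--------+-------
3  | Scream | 9.5   
6  | Alien  | 4.3   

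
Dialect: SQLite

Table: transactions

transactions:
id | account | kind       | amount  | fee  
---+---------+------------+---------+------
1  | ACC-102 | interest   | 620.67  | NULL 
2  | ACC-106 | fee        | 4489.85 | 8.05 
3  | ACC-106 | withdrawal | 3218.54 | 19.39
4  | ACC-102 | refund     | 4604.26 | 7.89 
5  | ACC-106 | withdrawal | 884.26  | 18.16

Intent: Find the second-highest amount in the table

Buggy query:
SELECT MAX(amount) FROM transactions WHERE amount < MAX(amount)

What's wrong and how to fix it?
Bug: The inner MAX is an aggregate inside WHERE, which is not allowed

Fix: Compute the overall MAX in a subquery, then take MAX of rows below it

Corrected query:
SELECT MAX(amount) FROM transactions WHERE amount < (SELECT MAX(amount) FROM transactions)

Result:
MAX(amount)
-----------
4489.85    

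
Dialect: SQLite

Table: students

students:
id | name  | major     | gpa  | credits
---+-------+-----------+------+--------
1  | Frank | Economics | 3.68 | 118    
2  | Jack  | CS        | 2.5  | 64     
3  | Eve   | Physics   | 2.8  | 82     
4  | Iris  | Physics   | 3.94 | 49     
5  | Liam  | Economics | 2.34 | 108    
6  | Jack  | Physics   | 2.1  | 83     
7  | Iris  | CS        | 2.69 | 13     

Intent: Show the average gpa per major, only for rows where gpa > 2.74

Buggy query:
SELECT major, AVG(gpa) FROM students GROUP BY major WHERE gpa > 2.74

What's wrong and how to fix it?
Bug: Row-level WHERE must come before GROUP BY in the clause order

Fix: Move the WHERE clause before GROUP BY

Corrected query:
SELECT major, AVG(gpa) FROM students WHERE gpa > 2.74 GROUP BY major

Result:
major     | AVG(gpa)
----------+---------
Economics | 3.68    
Physics   | 3.37    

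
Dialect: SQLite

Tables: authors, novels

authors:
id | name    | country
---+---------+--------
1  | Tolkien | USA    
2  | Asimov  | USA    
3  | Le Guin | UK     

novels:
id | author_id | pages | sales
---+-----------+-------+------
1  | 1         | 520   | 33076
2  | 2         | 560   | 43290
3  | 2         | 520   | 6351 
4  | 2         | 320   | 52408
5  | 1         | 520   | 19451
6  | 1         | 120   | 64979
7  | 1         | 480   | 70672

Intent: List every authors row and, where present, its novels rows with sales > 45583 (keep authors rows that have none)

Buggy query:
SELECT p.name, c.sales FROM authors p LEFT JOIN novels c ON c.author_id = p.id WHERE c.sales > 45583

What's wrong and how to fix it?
Bug: A WHERE condition on the right-hand table after LEFT JOIN drops unmatched parents

Fix: Move the right-table condition into the ON clause so unmatched parents are kept

Corrected query:
SELECT p.name, c.sales FROM authors p LEFT JOIN novels c ON c.author_id = p.id AND c.sales > 45583

Result:
name    | sales
--------+------
Tolkien | 64979
Tolkien | 70672
Asimov  | 52408
Le Guin | NULL 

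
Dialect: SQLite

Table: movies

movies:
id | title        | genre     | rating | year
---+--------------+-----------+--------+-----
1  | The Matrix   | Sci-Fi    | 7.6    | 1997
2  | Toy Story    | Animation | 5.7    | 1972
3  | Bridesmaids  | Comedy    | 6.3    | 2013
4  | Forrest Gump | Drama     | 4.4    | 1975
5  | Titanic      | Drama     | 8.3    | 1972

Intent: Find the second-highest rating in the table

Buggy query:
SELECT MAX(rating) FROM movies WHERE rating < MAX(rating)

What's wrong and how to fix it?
Bug: MAX(rating) on the right of the comparison is an aggregate-in-WHERE error

Fix: Put the inner MAX in a scalar subquery

Corrected query:
SELECT MAX(rating) FROM movies WHERE rating < (SELECT MAX(rating) FROM movies)

Result:
MAX(rating)
-----------
7.6        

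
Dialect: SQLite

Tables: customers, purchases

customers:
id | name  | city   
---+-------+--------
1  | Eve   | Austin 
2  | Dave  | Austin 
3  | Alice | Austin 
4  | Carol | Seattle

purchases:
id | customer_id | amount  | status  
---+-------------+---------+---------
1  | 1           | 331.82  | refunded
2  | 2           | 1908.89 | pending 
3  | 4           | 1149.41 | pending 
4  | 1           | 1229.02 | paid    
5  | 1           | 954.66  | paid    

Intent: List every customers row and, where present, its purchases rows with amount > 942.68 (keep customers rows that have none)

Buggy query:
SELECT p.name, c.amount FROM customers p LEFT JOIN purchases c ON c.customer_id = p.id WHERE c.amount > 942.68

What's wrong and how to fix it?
Bug: A WHERE condition on the right-hand table after LEFT JOIN drops unmatched parents

Fix: Put 'c.amount > 942.68' in the JOIN's ON clause instead of WHERE

Corrected query:
SELECT p.name, c.amount FROM customers p LEFT JOIN purchases c ON c.customer_id = p.id AND c.amount > 942.68

Result:
name  | amount 
------+--------
Eve   | 954.66 
Eve   | 1229.02
Dave  | 1908.89
Alice | NULL   
Carol | 1149.41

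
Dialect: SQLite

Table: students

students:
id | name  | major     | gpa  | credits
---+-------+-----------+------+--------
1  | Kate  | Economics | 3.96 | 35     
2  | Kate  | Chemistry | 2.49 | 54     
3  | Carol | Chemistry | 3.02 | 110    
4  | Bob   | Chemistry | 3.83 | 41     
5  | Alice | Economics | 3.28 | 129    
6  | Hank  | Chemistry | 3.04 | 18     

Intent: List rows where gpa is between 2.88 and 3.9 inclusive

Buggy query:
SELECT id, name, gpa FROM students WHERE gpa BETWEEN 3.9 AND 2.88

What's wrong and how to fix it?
Bug: The bounds are reversed; BETWEEN a AND b requires a <= b to match anything

Fix: Swap the bounds so the smaller value comes first

Corrected query:
SELECT id, name, gpa FROM students WHERE gpa BETWEEN 2.88 AND 3.9

Result:
id | name  | gpa 
---+-------+-----
3  | Carol | 3.02
4  | Bob   | 3.83
5  | Alice | 3.28
6  | Hank  | 3.04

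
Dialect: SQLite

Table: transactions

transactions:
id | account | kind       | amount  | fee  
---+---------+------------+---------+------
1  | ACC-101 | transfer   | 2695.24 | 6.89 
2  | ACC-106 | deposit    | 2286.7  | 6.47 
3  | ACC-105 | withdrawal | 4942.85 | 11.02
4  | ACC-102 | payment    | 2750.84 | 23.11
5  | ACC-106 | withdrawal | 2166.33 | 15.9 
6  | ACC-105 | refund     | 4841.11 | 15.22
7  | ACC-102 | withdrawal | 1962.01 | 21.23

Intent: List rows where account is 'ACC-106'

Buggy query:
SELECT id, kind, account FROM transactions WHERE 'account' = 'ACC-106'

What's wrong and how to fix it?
Bug: Single quotes denote string literals in SQL; the column name is being compared as a constant string

Fix: Remove the quotes around the column name (or use double quotes for an identifier)

Corrected query:
SELECT id, kind, account FROM transactions WHERE account = 'ACC-106'

Result:
id | kind       | account
---+------------+--------
2  | deposit    | ACC-106
5  | withdrawal | ACC-106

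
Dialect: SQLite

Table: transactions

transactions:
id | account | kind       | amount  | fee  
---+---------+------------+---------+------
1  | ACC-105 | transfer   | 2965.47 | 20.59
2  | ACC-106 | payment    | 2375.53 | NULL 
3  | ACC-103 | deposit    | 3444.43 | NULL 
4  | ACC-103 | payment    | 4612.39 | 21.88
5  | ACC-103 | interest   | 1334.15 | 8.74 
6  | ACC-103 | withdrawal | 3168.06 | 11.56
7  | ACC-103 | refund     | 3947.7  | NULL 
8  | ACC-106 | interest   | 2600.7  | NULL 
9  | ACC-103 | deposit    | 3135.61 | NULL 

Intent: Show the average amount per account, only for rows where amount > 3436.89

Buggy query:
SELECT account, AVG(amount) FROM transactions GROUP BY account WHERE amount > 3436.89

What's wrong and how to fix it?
Bug: Row-level WHERE must come before GROUP BY in the clause order

Fix: Move the WHERE clause before GROUP BY

Corrected query:
SELECT account, AVG(amount) FROM transactions WHERE amount > 3436.89 GROUP BY account

Result:
account | AVG(amount)
--------+------------
ACC-103 | 4001.506667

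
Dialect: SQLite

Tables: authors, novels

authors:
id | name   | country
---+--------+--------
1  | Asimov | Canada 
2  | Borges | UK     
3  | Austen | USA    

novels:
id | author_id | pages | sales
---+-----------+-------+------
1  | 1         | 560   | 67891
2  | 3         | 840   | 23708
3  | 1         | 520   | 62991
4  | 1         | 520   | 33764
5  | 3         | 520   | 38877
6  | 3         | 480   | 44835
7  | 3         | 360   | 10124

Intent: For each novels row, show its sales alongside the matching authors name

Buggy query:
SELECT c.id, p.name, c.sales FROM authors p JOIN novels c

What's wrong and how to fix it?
Bug: JOIN with no ON clause produces a cartesian product; every novels row pairs with every authors row

Fix: Specify the join condition linking the foreign key to the parent id

Corrected query:
SELECT c.id, p.name, c.sales FROM authors p JOIN novels c ON c.author_id = p.id

Result:
id | name   | sales
---+--------+------
1  | Asimov | 67891
2  | Austen | 23708
3  | Asimov | 62991
4  | Asimov | 33764
5  | Austen | 38877
6  | Austen | 44835
7  | Austen | 10124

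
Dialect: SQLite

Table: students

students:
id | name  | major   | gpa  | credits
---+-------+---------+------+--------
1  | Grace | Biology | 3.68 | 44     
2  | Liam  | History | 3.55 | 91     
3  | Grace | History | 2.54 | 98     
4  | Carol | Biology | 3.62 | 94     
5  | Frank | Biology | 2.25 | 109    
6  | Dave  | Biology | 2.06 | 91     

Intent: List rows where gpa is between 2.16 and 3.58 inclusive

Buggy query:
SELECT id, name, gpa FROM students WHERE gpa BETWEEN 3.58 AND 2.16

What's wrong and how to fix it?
Bug: The bounds are reversed; BETWEEN a AND b requires a <= b to match anything

Fix: Write BETWEEN 2.16 AND 3.58

Corrected query:
SELECT id, name, gpa FROM students WHERE gpa BETWEEN 2.16 AND 3.58

Result:
id | name  | gpa 
---+-------+-----
2  | Liam  | 3.55
3  | Grace | 2.54
5  | Frank | 2.25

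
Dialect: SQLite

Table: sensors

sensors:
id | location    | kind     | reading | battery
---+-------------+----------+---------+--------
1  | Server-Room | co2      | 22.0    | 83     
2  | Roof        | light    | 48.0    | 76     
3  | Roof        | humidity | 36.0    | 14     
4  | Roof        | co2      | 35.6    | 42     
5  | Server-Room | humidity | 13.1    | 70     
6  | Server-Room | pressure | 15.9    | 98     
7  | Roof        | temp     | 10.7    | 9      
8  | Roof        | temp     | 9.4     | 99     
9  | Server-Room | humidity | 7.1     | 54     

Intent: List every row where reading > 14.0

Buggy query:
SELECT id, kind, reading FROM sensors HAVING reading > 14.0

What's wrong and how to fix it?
Bug: HAVING filters the output of aggregation, but this query has no GROUP BY and no aggregate functions, so SQLite rejects it (HAVING clause on a non-aggregate query); the condition here is per row

Fix: Use WHERE for row-level filtering

Corrected query:
SELECT id, kind, reading FROM sensors WHERE reading > 14.0

Result:
id | kind     | reading
---+----------+--------
1  | co2      | 22     
2  | light    | 48     
3  | humidity | 36     
4  | co2      | 35.6   
6  | pressure | 15.9   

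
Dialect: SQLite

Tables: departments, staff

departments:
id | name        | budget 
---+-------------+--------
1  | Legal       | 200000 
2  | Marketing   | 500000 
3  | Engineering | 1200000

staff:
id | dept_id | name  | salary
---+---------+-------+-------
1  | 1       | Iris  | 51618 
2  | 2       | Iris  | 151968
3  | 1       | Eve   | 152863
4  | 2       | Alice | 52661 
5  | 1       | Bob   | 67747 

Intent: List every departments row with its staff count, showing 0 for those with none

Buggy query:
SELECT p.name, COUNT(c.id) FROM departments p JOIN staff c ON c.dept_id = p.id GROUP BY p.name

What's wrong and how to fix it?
Bug: An inner join excludes parents with zero children

Fix: Use LEFT JOIN so parents without children still appear (COUNT(c.id) gives 0)

Corrected query:
SELECT p.name, COUNT(c.id) FROM departments p LEFT JOIN staff c ON c.dept_id = p.id GROUP BY p.name

Result:
name        | COUNT(c.id)
------------+------------
Engineering | 0          
Legal       | 3          
Marketing   | 2          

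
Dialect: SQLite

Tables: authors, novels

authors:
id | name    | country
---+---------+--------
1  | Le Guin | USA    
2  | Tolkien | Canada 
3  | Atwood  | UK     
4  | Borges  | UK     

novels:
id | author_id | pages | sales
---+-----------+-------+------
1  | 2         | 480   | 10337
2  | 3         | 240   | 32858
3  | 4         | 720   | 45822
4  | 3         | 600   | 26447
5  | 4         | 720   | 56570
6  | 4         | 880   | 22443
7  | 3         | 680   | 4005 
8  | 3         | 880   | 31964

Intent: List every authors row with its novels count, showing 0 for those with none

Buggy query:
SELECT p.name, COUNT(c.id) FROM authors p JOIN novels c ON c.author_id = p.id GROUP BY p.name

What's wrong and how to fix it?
Bug: INNER JOIN drops authors rows that have no matching novels rows

Fix: Use LEFT JOIN so parents without children still appear (COUNT(c.id) gives 0)

Corrected query:
SELECT p.name, COUNT(c.id) FROM authors p LEFT JOIN novels c ON c.author_id = p.id GROUP BY p.name

Result:
name    | COUNT(c.id)
--------+------------
Atwood  | 4          
Borges  | 3          
Le Guin | 0          
Tolkien | 1          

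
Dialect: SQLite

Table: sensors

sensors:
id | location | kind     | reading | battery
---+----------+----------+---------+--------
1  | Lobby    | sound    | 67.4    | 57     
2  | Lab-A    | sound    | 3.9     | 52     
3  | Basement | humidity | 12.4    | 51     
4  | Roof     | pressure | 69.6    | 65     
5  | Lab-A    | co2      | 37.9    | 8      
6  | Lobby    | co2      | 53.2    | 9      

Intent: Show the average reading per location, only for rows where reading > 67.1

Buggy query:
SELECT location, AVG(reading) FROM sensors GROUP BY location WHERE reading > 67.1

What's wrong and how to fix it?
Bug: Row-level WHERE must come before GROUP BY in the clause order

Fix: Place WHERE between FROM and GROUP BY

Corrected query:
SELECT location, AVG(reading) FROM sensors WHERE reading > 67.1 GROUP BY location

Result:
location | AVG(reading)
---------+-------------
Lobby    | 67.4        
Roof     | 69.6        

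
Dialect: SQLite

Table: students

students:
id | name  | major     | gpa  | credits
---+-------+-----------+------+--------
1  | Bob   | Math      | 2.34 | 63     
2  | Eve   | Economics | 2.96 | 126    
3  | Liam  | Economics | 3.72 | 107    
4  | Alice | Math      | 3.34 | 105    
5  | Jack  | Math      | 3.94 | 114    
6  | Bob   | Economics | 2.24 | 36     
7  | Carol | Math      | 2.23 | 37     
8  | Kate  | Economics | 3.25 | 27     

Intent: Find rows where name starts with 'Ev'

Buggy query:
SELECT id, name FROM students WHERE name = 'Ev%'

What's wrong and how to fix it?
Bug: Wildcards only work with LIKE; '=' treats '%' as a literal character

Fix: Use LIKE for wildcard pattern matching

Corrected query:
SELECT id, name FROM students WHERE name LIKE 'Ev%'

Result:
id | name
---+-----
2  | Eve 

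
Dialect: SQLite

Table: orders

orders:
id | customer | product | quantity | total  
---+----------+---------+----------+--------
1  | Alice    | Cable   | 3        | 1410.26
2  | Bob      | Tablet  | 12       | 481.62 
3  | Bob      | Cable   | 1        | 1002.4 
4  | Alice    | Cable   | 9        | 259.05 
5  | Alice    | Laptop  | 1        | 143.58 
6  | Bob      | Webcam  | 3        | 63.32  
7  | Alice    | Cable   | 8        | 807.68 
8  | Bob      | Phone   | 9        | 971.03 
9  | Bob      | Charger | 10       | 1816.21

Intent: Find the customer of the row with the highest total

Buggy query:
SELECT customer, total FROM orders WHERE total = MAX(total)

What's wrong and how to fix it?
Bug: WHERE is evaluated per row; an aggregate over the whole table isn't defined there

Fix: Use a subquery: WHERE total = (SELECT MAX(total) FROM orders)

Corrected query:
SELECT customer, total FROM orders WHERE total = (SELECT MAX(total) FROM orders)

Result:
customer | total  
---------+--------
Bob      | 1816.21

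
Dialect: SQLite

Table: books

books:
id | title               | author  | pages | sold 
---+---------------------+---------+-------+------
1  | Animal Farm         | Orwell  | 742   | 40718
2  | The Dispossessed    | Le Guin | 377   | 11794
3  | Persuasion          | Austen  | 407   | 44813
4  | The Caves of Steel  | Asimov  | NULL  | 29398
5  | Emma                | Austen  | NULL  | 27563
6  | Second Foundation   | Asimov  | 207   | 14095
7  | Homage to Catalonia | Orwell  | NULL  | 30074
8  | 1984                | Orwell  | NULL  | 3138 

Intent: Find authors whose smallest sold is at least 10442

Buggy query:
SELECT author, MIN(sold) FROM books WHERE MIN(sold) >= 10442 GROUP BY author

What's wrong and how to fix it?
Bug: Aggregates like MIN are computed per group after WHERE runs

Fix: Use HAVING for the per-group MIN condition

Corrected query:
SELECT author, MIN(sold) FROM books GROUP BY author HAVING MIN(sold) >= 10442

Result:
author  | MIN(sold)
--------+----------
Asimov  | 14095    
Austen  | 27563    
Le Guin | 11794    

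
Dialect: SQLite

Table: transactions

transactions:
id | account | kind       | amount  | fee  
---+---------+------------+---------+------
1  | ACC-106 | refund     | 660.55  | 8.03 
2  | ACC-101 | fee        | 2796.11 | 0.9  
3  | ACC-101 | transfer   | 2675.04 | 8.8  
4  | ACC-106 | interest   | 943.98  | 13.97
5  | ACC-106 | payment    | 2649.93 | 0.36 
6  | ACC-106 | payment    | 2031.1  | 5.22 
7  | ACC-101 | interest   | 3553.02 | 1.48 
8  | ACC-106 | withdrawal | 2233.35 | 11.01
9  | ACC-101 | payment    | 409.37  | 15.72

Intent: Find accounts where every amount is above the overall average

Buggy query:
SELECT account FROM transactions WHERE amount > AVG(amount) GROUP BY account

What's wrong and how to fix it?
Bug: WHERE evaluates per row before aggregation, so AVG() is unavailable

Fix: Use a subquery for AVG and a HAVING MIN(...) filter so the condition holds for every row in the group

Corrected query:
SELECT account FROM transactions GROUP BY account HAVING MIN(amount) > (SELECT AVG(amount) FROM transactions)

Result:
(no rows)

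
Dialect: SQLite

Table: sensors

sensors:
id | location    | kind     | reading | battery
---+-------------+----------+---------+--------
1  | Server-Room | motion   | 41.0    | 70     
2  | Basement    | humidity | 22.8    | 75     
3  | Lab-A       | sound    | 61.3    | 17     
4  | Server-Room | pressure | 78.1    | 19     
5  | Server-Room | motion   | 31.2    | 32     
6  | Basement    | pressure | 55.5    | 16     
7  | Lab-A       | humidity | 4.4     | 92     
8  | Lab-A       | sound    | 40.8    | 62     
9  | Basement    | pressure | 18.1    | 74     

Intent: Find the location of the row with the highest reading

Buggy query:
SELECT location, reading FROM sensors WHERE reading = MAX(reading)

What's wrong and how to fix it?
Bug: WHERE is evaluated per row; an aggregate over the whole table isn't defined there

Fix: Use a subquery: WHERE reading = (SELECT MAX(reading) FROM sensors)

Corrected query:
SELECT location, reading FROM sensors WHERE reading = (SELECT MAX(reading) FROM sensors)

Result:
location    | reading
------------+--------
Server-Room | 78.1   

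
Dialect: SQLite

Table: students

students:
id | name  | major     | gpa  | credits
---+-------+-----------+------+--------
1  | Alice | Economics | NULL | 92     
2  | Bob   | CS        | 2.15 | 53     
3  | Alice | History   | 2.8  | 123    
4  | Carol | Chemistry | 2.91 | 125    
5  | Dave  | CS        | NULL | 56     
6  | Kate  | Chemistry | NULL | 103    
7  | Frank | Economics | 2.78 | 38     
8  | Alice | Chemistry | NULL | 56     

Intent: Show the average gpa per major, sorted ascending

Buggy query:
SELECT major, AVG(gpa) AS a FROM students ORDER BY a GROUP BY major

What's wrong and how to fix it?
Bug: ORDER BY appears before GROUP BY; SQL clause order requires GROUP BY first

Fix: Reorder: SELECT … FROM … GROUP BY … ORDER BY …

Corrected query:
SELECT major, AVG(gpa) AS a FROM students GROUP BY major ORDER BY a

Result:
major     | a   
----------+-----
CS        | 2.15
Economics | 2.78
History   | 2.8 
Chemistry | 2.91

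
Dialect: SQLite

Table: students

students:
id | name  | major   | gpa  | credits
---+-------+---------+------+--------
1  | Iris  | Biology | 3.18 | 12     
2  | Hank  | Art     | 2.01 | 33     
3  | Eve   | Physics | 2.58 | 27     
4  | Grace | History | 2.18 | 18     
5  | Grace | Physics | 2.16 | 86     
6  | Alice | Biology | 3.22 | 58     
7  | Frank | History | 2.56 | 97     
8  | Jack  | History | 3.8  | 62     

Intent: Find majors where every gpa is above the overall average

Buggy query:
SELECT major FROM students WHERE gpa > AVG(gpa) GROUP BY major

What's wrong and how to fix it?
Bug: WHERE evaluates per row before aggregation, so AVG() is unavailable

Fix: Compute the overall average in a scalar subquery and compare each group's MIN against it in HAVING

Corrected query:
SELECT major FROM students GROUP BY major HAVING MIN(gpa) > (SELECT AVG(gpa) FROM students)

Result:
major  
-------
Biology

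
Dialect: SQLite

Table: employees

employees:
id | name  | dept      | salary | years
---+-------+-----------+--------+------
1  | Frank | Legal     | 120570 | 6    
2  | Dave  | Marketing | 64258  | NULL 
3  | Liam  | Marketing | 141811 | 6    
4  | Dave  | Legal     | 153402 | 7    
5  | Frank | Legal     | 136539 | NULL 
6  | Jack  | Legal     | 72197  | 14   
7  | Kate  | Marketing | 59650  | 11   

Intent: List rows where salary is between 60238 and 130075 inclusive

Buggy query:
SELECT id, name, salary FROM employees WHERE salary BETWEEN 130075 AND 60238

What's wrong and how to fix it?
Bug: BETWEEN expects the lower bound first; with 130075 AND 60238 the range is empty

Fix: Write BETWEEN 60238 AND 130075

Corrected query:
SELECT id, name, salary FROM employees WHERE salary BETWEEN 60238 AND 130075

Result:
id | name  | salary
---+-------+-------
1  | Frank | 120570
2  | Dave  | 64258 
6  | Jack  | 72197 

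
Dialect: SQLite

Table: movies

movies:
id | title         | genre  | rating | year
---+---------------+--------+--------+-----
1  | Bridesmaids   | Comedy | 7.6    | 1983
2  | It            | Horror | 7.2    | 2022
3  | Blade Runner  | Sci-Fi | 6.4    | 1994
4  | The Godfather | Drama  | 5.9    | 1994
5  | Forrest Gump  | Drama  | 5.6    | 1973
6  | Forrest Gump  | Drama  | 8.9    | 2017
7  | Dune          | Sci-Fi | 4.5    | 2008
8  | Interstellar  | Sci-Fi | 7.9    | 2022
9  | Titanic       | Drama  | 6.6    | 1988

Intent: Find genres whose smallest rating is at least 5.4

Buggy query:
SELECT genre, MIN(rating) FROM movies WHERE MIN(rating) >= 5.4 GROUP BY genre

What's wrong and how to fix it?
Bug: Aggregates like MIN are computed per group after WHERE runs

Fix: Replace WHERE with HAVING after the GROUP BY

Corrected query:
SELECT genre, MIN(rating) FROM movies GROUP BY genre HAVING MIN(rating) >= 5.4

Result:
genre  | MIN(rating)
-------+------------
Comedy | 7.6        
Drama  | 5.6        
Horror | 7.2        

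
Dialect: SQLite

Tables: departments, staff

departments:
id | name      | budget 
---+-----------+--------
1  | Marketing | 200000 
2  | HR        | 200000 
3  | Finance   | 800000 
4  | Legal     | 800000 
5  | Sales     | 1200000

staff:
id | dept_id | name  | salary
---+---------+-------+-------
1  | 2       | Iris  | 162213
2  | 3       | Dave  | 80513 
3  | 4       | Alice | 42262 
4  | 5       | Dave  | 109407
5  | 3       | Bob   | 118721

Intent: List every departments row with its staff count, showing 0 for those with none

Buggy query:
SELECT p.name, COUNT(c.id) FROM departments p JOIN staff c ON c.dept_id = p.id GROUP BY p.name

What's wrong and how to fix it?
Bug: INNER JOIN drops departments rows that have no matching staff rows

Fix: Switch to LEFT JOIN to retain unmatched parent rows

Corrected query:
SELECT p.name, COUNT(c.id) FROM departments p LEFT JOIN staff c ON c.dept_id = p.id GROUP BY p.name

Result:
name      | COUNT(c.id)
----------+------------
Finance   | 2          
HR        | 1          
Legal     | 1          
Marketing | 0          
Sales     | 1          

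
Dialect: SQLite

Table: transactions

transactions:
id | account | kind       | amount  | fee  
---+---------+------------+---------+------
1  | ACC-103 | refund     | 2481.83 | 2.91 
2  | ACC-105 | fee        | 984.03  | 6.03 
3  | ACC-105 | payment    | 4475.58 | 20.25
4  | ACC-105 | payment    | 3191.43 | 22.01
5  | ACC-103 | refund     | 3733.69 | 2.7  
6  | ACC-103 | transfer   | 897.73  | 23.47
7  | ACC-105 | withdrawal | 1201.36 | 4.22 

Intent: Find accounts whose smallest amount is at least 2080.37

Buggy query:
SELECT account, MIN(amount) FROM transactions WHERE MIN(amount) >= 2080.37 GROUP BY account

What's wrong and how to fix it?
Bug: Aggregates like MIN are computed per group after WHERE runs

Fix: Use HAVING for the per-group MIN condition

Corrected query:
SELECT account, MIN(amount) FROM transactions GROUP BY account HAVING MIN(amount) >= 2080.37

Result:
(no rows)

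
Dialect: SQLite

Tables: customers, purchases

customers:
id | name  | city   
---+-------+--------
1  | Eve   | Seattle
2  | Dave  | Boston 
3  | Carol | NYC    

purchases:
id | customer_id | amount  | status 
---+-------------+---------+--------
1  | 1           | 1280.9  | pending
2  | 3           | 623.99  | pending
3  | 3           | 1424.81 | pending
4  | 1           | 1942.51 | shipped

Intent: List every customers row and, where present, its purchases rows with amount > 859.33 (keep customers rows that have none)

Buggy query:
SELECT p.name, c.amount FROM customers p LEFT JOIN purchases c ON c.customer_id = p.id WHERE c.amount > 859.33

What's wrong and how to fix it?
Bug: A WHERE condition on the right-hand table after LEFT JOIN drops unmatched parents

Fix: Put 'c.amount > 859.33' in the JOIN's ON clause instead of WHERE

Corrected query:
SELECT p.name, c.amount FROM customers p LEFT JOIN purchases c ON c.customer_id = p.id AND c.amount > 859.33

Result:
name  | amount 
------+--------
Eve   | 1280.9 
Eve   | 1942.51
Dave  | NULL   
Carol | 1424.81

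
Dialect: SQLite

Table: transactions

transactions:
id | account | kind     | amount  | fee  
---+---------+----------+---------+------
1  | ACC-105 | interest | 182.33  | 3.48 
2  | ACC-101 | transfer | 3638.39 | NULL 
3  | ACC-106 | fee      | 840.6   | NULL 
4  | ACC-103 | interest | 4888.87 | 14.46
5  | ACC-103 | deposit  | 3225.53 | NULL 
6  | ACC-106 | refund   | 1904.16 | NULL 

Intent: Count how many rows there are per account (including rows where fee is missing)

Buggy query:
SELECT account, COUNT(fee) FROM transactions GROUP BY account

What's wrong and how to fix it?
Bug: COUNT(fee) skips NULLs, so groups with missing fee are undercounted

Fix: Use COUNT(*) to count all rows regardless of NULL

Corrected query:
SELECT account, COUNT(*) FROM transactions GROUP BY account

Result:
account | COUNT(*)
--------+---------
ACC-101 | 1       
ACC-103 | 2       
ACC-105 | 1       
ACC-106 | 2       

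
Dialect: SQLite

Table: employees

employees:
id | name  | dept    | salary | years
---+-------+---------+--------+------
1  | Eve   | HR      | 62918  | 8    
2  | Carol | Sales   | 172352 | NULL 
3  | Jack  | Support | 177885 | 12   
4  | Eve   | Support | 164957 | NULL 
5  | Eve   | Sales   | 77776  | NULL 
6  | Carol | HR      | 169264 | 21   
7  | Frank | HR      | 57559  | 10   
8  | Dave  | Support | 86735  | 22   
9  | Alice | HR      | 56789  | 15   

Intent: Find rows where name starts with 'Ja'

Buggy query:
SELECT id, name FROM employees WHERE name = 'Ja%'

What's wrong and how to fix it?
Bug: Wildcards only work with LIKE; '=' treats '%' as a literal character

Fix: Replace '=' with LIKE so 'Ja%' is treated as a pattern

Corrected query:
SELECT id, name FROM employees WHERE name LIKE 'Ja%'

Result:
id | name
---+-----
3  | Jack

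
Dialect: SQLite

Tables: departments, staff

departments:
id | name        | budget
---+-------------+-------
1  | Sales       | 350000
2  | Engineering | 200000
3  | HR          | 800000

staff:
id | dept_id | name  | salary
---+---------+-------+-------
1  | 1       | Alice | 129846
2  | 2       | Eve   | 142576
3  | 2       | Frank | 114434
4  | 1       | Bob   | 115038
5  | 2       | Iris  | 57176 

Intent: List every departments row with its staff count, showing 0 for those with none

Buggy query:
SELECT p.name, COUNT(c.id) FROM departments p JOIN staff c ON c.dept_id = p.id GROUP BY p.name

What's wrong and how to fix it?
Bug: INNER JOIN drops departments rows that have no matching staff rows

Fix: Use LEFT JOIN so parents without children still appear (COUNT(c.id) gives 0)

Corrected query:
SELECT p.name, COUNT(c.id) FROM departments p LEFT JOIN staff c ON c.dept_id = p.id GROUP BY p.name

Result:
name        | COUNT(c.id)
------------+------------
Engineering | 3          
HR          | 0          
Sales       | 2          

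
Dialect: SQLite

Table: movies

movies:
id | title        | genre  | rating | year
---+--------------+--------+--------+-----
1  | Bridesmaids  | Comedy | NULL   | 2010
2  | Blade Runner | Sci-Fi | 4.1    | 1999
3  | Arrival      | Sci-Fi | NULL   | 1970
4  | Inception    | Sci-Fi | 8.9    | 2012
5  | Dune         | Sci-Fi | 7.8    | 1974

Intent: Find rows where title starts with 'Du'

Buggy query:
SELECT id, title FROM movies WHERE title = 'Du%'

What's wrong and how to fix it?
Bug: Wildcards only work with LIKE; '=' treats '%' as a literal character

Fix: Replace '=' with LIKE so 'Du%' is treated as a pattern

Corrected query:
SELECT id, title FROM movies WHERE title LIKE 'Du%'

Result:
id | title
---+------
5  | Dune 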